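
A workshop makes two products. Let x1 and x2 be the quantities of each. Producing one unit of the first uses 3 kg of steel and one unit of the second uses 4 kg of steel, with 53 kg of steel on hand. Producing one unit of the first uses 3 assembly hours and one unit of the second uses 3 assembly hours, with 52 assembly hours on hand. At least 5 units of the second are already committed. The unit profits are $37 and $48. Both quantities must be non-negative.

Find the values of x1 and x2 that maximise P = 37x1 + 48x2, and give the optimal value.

x1 = 11, x2 = 5, maximum P = 647

The binding constraints are 3x1 + 4x2 = 53 and x2 = 5.
Solving simultaneously gives x1 = 11, x2 = 5.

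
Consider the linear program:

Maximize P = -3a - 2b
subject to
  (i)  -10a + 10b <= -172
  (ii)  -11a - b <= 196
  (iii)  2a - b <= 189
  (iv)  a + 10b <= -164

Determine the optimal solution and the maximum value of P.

a = -7/13, b = -2471/13, maximum P = 4963/13

Vertices and P = -3a - 2b:
  (-149/10, -321/10) → P = 1089/10
  (8/11, -906/55) → P = 1692/55
  (-7/13, -2471/13) → P = 4963/13
  (1726/21, -517/21) → P = -592/3

The binding constraints are -11a - b = 196 and 2a - b = 189.
Solving simultaneously gives a = -7/13, b = -2471/13.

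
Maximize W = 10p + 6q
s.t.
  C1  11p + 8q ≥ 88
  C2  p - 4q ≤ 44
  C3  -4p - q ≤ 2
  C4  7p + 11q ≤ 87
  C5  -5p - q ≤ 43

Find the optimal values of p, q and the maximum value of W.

At the optimal vertex, p - 4q = 44 and 7p + 11q = 87.
Solving simultaneously gives p = 64/3, q = -17/3.

p = 64/3, q = -17/3, maximum W = 538/3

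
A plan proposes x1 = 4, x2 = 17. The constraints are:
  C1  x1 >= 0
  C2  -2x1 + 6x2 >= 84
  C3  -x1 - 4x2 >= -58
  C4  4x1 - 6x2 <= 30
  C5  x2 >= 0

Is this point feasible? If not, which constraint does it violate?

Constraint C3: -x1 - 4x2 = -72, which is not ≥ -58. All other constraints are satisfied.

not feasible — violates C3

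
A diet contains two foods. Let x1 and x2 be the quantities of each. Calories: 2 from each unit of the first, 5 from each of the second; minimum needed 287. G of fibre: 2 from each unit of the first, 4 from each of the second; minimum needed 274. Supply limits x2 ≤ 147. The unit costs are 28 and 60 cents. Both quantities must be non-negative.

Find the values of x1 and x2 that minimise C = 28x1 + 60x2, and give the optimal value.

Extreme points and C = 28x1 + 60x2:
  (0, 137/2) → C = 4110
  (0, 147) → C = 8820
  (287/2, 0) → C = 4018
  (111, 13) → C = 3888
The feasible region is unbounded (it extends along (1, 0)), but C strictly increases along every unbounded feasible direction, so there is no improving ray and the minimum is attained at a vertex.

The binding constraints are 2x1 + 5x2 = 287 and 2x1 + 4x2 = 274.
Solving simultaneously gives x1 = 111, x2 = 13.

x1 = 111, x2 = 13, minimum C = 3888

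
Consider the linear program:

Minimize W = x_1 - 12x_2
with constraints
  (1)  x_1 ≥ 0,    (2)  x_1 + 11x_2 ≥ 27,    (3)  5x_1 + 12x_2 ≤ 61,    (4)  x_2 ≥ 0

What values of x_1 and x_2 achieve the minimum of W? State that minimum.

Vertices and W = x_1 - 12x_2:
  (0, 27/11) → W = -324/11
  (0, 61/12) → W = -61
  (347/43, 74/43) → W = -541/43

The binding constraints are x_1 = 0 and 5x_1 + 12x_2 = 61.
Solving simultaneously gives x_1 = 0, x_2 = 61/12.

x_1 = 0, x_2 = 61/12, minimum W = -61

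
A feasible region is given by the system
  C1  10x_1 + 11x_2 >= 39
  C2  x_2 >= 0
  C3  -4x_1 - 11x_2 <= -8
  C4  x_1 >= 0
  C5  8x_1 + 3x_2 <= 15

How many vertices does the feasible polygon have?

Pairwise boundary intersections that survive every other constraint:
  (0, 39/11)
  (24/29, 81/29)
  (0, 5)

3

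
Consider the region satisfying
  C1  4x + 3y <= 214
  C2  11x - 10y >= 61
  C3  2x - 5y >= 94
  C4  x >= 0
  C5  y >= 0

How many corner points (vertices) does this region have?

Intersecting each pair of boundary lines and keeping only the points that satisfy every inequality leaves:
  (52, 2)
  (107/2, 0)
  (47, 0)

3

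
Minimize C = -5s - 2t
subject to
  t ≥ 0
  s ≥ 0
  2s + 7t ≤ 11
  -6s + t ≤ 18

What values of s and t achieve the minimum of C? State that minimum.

Feasible corners and C = -5s - 2t:
  (0, 0) → C = 0
  (11/2, 0) → C = -55/2
  (0, 11/7) → C = -22/7

The binding constraints are t = 0 and 2s + 7t = 11.
Solving simultaneously gives s = 11/2, t = 0.

s = 11/2, t = 0, minimum C = -55/2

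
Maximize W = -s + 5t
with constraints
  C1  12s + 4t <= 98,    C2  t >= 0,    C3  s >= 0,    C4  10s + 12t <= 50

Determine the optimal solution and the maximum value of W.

Corner points and W = -s + 5t:
  (0, 0) → W = 0
  (5, 0) → W = -5
  (0, 25/6) → W = 125/6

s = 0, t = 25/6, maximum W = 125/6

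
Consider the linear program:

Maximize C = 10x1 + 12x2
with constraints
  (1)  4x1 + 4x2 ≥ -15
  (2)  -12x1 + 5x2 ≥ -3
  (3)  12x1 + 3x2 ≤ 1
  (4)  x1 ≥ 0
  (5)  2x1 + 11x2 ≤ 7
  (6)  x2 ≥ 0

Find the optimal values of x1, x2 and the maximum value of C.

x1 = 0, x2 = 1/3, maximum C = 4

Feasible corners and C = 10x1 + 12x2:
  (0, 1/3) → C = 4
  (1/12, 0) → C = 5/6
  (0, 0) → C = 0

At the optimal vertex, 12x1 + 3x2 = 1 and x1 = 0.
Solving simultaneously gives x1 = 0, x2 = 1/3.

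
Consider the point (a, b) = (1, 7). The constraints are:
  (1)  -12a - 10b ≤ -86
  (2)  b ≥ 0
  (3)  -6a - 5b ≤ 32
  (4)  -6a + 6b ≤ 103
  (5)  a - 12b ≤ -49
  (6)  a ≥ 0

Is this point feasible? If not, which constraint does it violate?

not feasible — violates (1)

Constraint (1): -12a - 10b = -82, which is not ≤ -86. All other constraints are satisfied.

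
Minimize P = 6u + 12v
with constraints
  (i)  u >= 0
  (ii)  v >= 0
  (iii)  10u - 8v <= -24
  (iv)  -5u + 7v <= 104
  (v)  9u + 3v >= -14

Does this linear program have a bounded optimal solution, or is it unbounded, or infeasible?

bounded optimum

Corner points and P = 6u + 12v:
  (0, 3) → P = 36
  (0, 104/7) → P = 1248/7
  (332/15, 92/3) → P = 2504/5
The feasible region has finitely many vertices and no improving ray; the minimum is 36 at (0, 3).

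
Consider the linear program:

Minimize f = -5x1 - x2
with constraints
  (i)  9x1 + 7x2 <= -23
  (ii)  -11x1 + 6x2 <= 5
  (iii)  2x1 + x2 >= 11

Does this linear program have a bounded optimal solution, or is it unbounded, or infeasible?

From the feasible point (20, -29), moving in the direction (7, -9) keeps every constraint satisfied while f decreases without bound.

unbounded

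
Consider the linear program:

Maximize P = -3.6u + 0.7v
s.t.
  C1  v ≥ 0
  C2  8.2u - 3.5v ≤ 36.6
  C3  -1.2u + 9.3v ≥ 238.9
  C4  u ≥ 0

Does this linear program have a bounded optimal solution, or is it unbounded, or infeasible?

unbounded

From the feasible point (117653/7206, 100145/3603), moving in the direction (0, 1) keeps every constraint satisfied while P increases without bound.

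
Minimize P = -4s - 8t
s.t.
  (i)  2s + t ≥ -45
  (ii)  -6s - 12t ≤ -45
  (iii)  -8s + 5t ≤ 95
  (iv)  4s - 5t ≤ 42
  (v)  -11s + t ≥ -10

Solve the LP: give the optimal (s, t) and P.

Corner points and P = -4s - 8t:
  (-305/42, 155/21) → P = -30
  (55/46, 145/46) → P = -30
  (145/47, 1125/47) → P = -9580/47

s = 145/47, t = 1125/47, minimum P = -9580/47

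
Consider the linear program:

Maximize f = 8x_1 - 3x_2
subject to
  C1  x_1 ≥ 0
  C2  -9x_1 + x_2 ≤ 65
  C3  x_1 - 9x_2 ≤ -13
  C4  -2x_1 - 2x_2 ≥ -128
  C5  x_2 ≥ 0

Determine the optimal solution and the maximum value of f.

Vertices and f = 8x_1 - 3x_2:
  (0, 13/9) → f = -13/3
  (0, 64) → f = -192
  (563/10, 77/10) → f = 4273/10

x_1 = 563/10, x_2 = 77/10, maximum f = 4273/10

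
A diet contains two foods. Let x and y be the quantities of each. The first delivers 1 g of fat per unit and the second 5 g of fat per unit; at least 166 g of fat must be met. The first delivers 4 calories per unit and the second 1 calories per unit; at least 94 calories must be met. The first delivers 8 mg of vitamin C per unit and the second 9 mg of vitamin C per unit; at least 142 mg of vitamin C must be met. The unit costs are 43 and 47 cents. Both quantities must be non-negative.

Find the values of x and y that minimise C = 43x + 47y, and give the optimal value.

x = 16, y = 30, minimum C = 2098

Vertices and C = 43x + 47y:
  (0, 94) → C = 4418
  (166, 0) → C = 7138
  (16, 30) → C = 2098
The feasible region is unbounded (it extends along (0, 1), (1, 0)), but C strictly increases along every unbounded feasible direction, so there is no improving ray and the minimum is attained at a vertex.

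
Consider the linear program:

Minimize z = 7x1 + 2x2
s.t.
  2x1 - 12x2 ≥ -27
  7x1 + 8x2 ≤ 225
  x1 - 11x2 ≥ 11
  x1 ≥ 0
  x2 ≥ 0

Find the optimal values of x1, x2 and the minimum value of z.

x1 = 11, x2 = 0, minimum z = 77

Vertices and z = 7x1 + 2x2:
  (2563/85, 148/85) → z = 18237/85
  (225/7, 0) → z = 225
  (11, 0) → z = 77

At the optimal vertex, x1 - 11x2 = 11 and x2 = 0.
Solving simultaneously gives x1 = 11, x2 = 0.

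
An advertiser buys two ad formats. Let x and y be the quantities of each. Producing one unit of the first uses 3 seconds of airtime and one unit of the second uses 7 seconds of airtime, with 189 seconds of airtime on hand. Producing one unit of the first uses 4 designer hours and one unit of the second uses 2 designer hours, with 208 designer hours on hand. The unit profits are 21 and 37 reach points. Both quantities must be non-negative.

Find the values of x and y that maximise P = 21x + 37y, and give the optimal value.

x = 49, y = 6, maximum P = 1251

Feasible corners and P = 21x + 37y:
  (0, 0) → P = 0
  (0, 27) → P = 999
  (52, 0) → P = 1092
  (49, 6) → P = 1251

The binding constraints are 3x + 7y = 189 and 4x + 2y = 208.
Solving simultaneously gives x = 49, y = 6.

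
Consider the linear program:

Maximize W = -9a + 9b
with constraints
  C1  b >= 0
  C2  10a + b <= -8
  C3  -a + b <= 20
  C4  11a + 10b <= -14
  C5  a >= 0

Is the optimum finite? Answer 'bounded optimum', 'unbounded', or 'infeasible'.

infeasible

The boundaries b = 0 and -a + b = 20 meet at (-20, 0), but that point violates a ≥ 0. Every candidate vertex is excluded by some other constraint, so the feasible region is empty.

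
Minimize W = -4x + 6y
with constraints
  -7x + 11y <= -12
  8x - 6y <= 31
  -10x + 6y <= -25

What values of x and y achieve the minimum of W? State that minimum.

Feasible corners and W = -4x + 6y:
  (269/46, 121/46) → W = -175/23
  (203/68, 55/68) → W = -241/34
  (-3, -55/6) → W = -43

x = -3, y = -55/6, minimum W = -43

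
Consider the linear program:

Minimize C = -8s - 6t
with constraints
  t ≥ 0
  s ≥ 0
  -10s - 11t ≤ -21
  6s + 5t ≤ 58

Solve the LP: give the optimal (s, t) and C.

Vertices and C = -8s - 6t:
  (21/10, 0) → C = -84/5
  (29/3, 0) → C = -232/3
  (0, 21/11) → C = -126/11
  (0, 58/5) → C = -348/5

s = 29/3, t = 0, minimum C = -232/3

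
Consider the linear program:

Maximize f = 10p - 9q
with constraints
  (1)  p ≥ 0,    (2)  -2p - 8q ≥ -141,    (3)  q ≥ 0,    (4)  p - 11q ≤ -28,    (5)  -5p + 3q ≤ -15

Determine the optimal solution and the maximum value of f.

Corner points and f = 10p - 9q:
  (1327/30, 197/30) → f = 11497/30
  (543/46, 675/46) → f = -645/46
  (249/52, 155/52) → f = 1095/52

p = 1327/30, q = 197/30, maximum f = 11497/30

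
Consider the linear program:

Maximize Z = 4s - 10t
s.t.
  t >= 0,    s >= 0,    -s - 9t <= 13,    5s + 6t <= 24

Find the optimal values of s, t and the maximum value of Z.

Corner points and Z = 4s - 10t:
  (0, 0) → Z = 0
  (24/5, 0) → Z = 96/5
  (0, 4) → Z = -40

The binding constraints are t = 0 and 5s + 6t = 24.
Solving simultaneously gives s = 24/5, t = 0.

s = 24/5, t = 0, maximum Z = 96/5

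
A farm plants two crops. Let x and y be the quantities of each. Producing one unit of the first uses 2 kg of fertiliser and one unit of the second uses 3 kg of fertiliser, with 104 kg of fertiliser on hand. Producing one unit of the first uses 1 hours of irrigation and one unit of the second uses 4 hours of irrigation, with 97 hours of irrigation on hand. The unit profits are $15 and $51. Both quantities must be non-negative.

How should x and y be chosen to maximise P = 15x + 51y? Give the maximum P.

x = 25, y = 18, maximum P = 1293

Extreme points and P = 15x + 51y:
  (0, 0) → P = 0
  (0, 97/4) → P = 4947/4
  (52, 0) → P = 780
  (25, 18) → P = 1293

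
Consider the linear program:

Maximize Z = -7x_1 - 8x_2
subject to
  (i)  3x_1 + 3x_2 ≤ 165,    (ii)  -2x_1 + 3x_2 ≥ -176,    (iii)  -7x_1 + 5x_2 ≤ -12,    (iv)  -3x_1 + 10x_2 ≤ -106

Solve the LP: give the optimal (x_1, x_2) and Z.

Extreme points and Z = -7x_1 - 8x_2:
  (341/5, -66/5) → Z = -1859/5
  (656/13, 59/13) → Z = -5064/13
  (-844/11, -1208/11) → Z = 15572/11
  (-82/11, -706/55) → Z = 8518/55

x_1 = -844/11, x_2 = -1208/11, maximum Z = 15572/11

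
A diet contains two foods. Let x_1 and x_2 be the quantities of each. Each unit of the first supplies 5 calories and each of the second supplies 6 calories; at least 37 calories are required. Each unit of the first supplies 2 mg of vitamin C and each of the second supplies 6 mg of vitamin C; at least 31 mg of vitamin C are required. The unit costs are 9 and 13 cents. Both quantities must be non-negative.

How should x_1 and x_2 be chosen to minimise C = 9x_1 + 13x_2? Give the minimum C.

Feasible corners and C = 9x_1 + 13x_2:
  (0, 37/6) → C = 481/6
  (31/2, 0) → C = 279/2
  (2, 9/2) → C = 153/2
The feasible region is unbounded (it extends along (0, 1), (1, 0)), but C strictly increases along every unbounded feasible direction, so there is no improving ray and the minimum is attained at a vertex.

The optimum lies where 5x_1 + 6x_2 = 37 and 2x_1 + 6x_2 = 31.
Solving simultaneously gives x_1 = 2, x_2 = 9/2.

x_1 = 2, x_2 = 9/2, minimum C = 153/2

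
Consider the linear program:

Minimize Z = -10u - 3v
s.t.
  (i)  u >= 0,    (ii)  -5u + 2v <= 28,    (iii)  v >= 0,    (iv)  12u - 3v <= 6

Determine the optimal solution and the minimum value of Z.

u = 32/3, v = 122/3, minimum Z = -686/3

Feasible corners and Z = -10u - 3v:
  (0, 14) → Z = -42
  (0, 0) → Z = 0
  (32/3, 122/3) → Z = -686/3
  (1/2, 0) → Z = -5

The optimum lies where -5u + 2v = 28 and 12u - 3v = 6.
Solving simultaneously gives u = 32/3, v = 122/3.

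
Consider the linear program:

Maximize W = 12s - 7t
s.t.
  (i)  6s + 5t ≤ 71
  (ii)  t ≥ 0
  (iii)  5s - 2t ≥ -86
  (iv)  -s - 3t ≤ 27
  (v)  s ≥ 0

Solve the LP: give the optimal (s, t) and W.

Extreme points and W = 12s - 7t:
  (71/6, 0) → W = 142
  (0, 71/5) → W = -497/5
  (0, 0) → W = 0

s = 71/6, t = 0, maximum W = 142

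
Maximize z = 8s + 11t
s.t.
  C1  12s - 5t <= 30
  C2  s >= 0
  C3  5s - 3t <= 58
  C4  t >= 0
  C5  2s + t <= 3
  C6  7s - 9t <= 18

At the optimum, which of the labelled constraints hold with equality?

C2 and C5

Feasible corners and z = 8s + 11t:
  (0, 0) → z = 0
  (0, 3) → z = 33
  (3/2, 0) → z = 12

The maximum is at (0, 3). Substituting into each constraint, equality holds for C2 and C5; the remaining constraints have slack.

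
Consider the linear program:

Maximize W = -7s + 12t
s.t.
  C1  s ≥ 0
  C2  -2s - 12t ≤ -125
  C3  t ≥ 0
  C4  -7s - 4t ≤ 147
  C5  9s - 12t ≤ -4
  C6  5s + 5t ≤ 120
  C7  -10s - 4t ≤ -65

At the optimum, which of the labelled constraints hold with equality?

Extreme points and W = -7s + 12t:
  (0, 24) → W = 288
  (0, 65/4) → W = 195
  (11, 103/12) → W = 26
  (5/2, 10) → W = 205/2
  (284/21, 220/21) → W = 652/21

The maximum is at (0, 24). Substituting into each constraint, equality holds for C1 and C6; the remaining constraints have slack.

C1 and C6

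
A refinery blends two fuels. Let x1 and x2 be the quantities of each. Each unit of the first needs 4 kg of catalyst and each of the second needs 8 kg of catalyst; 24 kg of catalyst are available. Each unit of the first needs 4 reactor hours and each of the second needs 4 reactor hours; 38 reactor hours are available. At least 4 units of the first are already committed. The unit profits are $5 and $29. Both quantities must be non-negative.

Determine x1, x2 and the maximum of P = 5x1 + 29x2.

Vertices and P = 5x1 + 29x2:
  (6, 0) → P = 30
  (4, 0) → P = 20
  (4, 1) → P = 49

At the optimal vertex, 4x1 + 8x2 = 24 and x1 = 4.
Solving simultaneously gives x1 = 4, x2 = 1.

x1 = 4, x2 = 1, maximum P = 49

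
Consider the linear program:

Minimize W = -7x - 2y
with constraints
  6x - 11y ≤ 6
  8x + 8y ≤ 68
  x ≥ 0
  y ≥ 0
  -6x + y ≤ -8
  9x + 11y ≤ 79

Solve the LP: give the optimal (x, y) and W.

x = 17/3, y = 28/11, minimum W = -1477/33

Extreme points and W = -7x - 2y:
  (41/30, 1/5) → W = -299/30
  (17/3, 28/11) → W = -1477/33
  (167/75, 134/25) → W = -1973/75

At the optimal vertex, 6x - 11y = 6 and 9x + 11y = 79.
Solving simultaneously gives x = 17/3, y = 28/11.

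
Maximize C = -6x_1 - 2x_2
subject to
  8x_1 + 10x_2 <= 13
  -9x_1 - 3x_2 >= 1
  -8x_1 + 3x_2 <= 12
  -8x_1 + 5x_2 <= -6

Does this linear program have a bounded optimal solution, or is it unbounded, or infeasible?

unbounded

From the feasible point (13/69, -62/69), moving in the direction (-3, -8) keeps every constraint satisfied while C increases without bound.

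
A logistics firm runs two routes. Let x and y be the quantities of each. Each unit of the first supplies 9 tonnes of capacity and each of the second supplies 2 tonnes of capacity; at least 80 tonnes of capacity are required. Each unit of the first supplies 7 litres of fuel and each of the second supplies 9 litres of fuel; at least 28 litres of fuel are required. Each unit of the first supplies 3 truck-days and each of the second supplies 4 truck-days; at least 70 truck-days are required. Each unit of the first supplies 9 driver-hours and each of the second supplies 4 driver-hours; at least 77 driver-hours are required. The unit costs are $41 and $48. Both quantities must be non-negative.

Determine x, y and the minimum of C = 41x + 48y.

x = 6, y = 13, minimum C = 870

Vertices and C = 41x + 48y:
  (0, 40) → C = 1920
  (70/3, 0) → C = 2870/3
  (6, 13) → C = 870
The feasible region is unbounded (it extends along (0, 1), (1, 0)), but C strictly increases along every unbounded feasible direction, so there is no improving ray and the minimum is attained at a vertex.

The binding constraints are 9x + 2y = 80 and 3x + 4y = 70.
Solving simultaneously gives x = 6, y = 13.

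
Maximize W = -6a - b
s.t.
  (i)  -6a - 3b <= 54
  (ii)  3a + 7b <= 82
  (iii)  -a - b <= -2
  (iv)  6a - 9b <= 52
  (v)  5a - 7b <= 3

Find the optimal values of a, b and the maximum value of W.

a = -17, b = 19, maximum W = 83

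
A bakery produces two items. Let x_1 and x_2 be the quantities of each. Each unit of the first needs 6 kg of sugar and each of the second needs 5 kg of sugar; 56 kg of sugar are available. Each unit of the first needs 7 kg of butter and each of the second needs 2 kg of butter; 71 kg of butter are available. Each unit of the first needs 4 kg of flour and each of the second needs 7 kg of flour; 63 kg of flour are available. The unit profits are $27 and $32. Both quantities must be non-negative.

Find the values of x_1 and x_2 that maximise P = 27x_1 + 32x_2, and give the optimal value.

x_1 = 7/2, x_2 = 7, maximum P = 637/2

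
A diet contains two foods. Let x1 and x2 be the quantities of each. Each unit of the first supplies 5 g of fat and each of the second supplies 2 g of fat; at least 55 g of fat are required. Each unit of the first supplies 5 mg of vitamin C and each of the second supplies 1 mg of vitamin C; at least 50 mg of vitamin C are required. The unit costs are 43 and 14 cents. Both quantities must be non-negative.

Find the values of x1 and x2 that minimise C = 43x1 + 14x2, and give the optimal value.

x1 = 9, x2 = 5, minimum C = 457

Corner points and C = 43x1 + 14x2:
  (0, 50) → C = 700
  (11, 0) → C = 473
  (9, 5) → C = 457
The feasible region is unbounded (it extends along (0, 1), (1, 0)), but C strictly increases along every unbounded feasible direction, so there is no improving ray and the minimum is attained at a vertex.

The optimum lies where 5x1 + 2x2 = 55 and 5x1 + x2 = 50.
Solving simultaneously gives x1 = 9, x2 = 5.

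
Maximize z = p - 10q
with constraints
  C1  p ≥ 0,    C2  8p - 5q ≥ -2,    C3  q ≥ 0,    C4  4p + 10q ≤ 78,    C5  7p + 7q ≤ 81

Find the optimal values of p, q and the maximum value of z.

p = 81/7, q = 0, maximum z = 81/7

Corner points and z = p - 10q:
  (0, 2/5) → z = -4
  (0, 0) → z = 0
  (37/10, 158/25) → z = -119/2
  (81/7, 0) → z = 81/7
  (44/7, 37/7) → z = -326/7

The binding constraints are q = 0 and 7p + 7q = 81.
Solving simultaneously gives p = 81/7, q = 0.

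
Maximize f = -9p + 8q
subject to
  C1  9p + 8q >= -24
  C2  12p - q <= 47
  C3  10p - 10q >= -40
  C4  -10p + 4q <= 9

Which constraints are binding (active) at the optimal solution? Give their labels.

Feasible corners and f = -9p + 8q:
  (352/105, -237/35) → f = -2952/35
  (-42/29, -159/116) → f = 60/29
  (51/11, 95/11) → f = 301/11
  (7/6, 31/6) → f = 185/6

The maximum is at (7/6, 31/6). Substituting into each constraint, equality holds for C3 and C4; the remaining constraints have slack.

C3 and C4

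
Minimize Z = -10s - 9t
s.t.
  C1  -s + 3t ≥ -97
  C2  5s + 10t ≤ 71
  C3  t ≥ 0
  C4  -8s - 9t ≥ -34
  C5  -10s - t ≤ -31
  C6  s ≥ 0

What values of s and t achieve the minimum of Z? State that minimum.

s = 17/4, t = 0, minimum Z = -85/2

Vertices and Z = -10s - 9t:
  (17/4, 0) → Z = -85/2
  (31/10, 0) → Z = -31
  (245/82, 46/41) → Z = -1639/41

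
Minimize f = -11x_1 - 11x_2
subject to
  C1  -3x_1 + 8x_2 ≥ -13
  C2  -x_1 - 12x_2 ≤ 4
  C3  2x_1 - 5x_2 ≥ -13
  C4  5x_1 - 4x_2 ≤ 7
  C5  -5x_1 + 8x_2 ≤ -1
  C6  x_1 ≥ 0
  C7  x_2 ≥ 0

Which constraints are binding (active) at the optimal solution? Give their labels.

Vertices and f = -11x_1 - 11x_2:
  (13/5, 3/2) → f = -451/10
  (7/5, 0) → f = -77/5
  (1/5, 0) → f = -11/5

The minimum is at (13/5, 3/2). Substituting into each constraint, equality holds for C4 and C5; the remaining constraints have slack.

C4 and C5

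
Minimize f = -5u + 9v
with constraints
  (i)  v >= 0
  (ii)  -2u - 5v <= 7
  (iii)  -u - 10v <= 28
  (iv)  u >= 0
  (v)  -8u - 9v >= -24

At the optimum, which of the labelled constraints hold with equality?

Vertices and f = -5u + 9v:
  (0, 0) → f = 0
  (3, 0) → f = -15
  (0, 8/3) → f = 24

The minimum is at (3, 0). Substituting into each constraint, equality holds for (i) and (v); the remaining constraints have slack.

(i) and (v)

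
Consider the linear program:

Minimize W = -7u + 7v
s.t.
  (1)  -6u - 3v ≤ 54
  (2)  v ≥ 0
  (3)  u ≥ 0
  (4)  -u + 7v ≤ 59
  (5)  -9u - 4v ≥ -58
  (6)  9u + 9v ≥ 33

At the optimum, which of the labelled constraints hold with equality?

(2) and (5)

Extreme points and W = -7u + 7v:
  (58/9, 0) → W = -406/9
  (11/3, 0) → W = -77/3
  (0, 59/7) → W = 59
  (0, 11/3) → W = 77/3
  (170/67, 589/67) → W = 2933/67

The minimum is at (58/9, 0). Substituting into each constraint, equality holds for (2) and (5); the remaining constraints have slack.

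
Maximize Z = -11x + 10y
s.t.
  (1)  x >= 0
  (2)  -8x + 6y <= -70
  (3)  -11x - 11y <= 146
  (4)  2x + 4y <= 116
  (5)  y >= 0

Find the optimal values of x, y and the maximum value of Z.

x = 244/11, y = 197/11, maximum Z = -714/11

Vertices and Z = -11x + 10y:
  (244/11, 197/11) → Z = -714/11
  (35/4, 0) → Z = -385/4
  (58, 0) → Z = -638

At the optimal vertex, -8x + 6y = -70 and 2x + 4y = 116.
Solving simultaneously gives x = 244/11, y = 197/11.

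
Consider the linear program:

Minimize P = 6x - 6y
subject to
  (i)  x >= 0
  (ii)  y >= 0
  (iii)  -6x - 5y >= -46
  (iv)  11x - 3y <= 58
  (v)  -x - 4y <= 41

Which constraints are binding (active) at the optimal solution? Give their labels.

(i) and (iii)

Extreme points and P = 6x - 6y:
  (0, 0) → P = 0
  (0, 46/5) → P = -276/5
  (58/11, 0) → P = 348/11
  (428/73, 158/73) → P = 1620/73

The minimum is at (0, 46/5). Substituting into each constraint, equality holds for (i) and (iii); the remaining constraints have slack.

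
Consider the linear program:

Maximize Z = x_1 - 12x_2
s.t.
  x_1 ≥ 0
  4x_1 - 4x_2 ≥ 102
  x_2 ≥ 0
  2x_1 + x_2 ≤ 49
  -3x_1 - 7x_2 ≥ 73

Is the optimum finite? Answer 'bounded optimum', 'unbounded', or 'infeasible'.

The boundaries x_1 = 0 and 4x_1 - 4x_2 = 102 meet at (0, -51/2), but that point violates x_2 ≥ 0. Every candidate vertex is excluded by some other constraint, so the feasible region is empty.

infeasible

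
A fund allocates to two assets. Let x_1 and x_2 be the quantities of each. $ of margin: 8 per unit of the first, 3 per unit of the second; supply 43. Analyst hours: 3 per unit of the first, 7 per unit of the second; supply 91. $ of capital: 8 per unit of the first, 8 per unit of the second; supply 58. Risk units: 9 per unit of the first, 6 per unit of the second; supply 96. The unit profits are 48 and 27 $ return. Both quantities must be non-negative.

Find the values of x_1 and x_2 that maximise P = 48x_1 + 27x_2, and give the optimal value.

Vertices and P = 48x_1 + 27x_2:
  (0, 0) → P = 0
  (0, 29/4) → P = 783/4
  (43/8, 0) → P = 258
  (17/4, 3) → P = 285

x_1 = 17/4, x_2 = 3, maximum P = 285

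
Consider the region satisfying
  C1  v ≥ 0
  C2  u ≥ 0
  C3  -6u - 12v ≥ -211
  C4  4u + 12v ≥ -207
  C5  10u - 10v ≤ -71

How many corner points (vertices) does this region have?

3

Intersecting each pair of boundary lines and keeping only the points that satisfy every inequality leaves:
  (0, 211/12)
  (0, 71/10)
  (629/90, 634/45)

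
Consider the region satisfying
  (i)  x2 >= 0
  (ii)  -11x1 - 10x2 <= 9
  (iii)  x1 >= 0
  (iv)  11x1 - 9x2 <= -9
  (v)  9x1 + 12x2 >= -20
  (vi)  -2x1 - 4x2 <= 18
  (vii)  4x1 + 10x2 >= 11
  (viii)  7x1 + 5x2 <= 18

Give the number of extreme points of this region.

The feasible vertices (each the meet of two boundaries and inside every other half-plane) are:
  (0, 11/10)
  (0, 18/5)
  (9/146, 157/146)
  (117/118, 261/118)

4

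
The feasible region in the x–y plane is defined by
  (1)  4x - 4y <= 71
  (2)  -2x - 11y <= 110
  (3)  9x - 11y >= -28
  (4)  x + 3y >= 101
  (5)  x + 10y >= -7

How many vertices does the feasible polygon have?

Intersecting each pair of boundary lines and keeping only the points that satisfy every inequality leaves:
  (893/8, 751/8)
  (617/16, 333/16)
  (1027/38, 937/38)

3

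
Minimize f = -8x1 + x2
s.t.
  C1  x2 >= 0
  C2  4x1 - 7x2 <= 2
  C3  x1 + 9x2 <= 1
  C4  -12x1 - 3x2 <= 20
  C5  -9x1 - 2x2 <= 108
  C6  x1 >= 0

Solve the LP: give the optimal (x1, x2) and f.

The optimum lies where 4x1 - 7x2 = 2 and x1 + 9x2 = 1.
Solving simultaneously gives x1 = 25/43, x2 = 2/43.

x1 = 25/43, x2 = 2/43, minimum f = -198/43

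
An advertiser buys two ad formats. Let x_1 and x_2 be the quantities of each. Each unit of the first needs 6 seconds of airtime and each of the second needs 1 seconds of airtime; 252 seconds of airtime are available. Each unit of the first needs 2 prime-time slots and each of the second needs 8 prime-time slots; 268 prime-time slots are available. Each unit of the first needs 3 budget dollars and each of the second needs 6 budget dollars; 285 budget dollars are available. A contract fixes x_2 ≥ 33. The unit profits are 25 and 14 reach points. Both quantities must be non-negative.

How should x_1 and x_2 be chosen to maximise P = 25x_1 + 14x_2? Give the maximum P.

x_1 = 2, x_2 = 33, maximum P = 512

Corner points and P = 25x_1 + 14x_2:
  (0, 67/2) → P = 469
  (0, 33) → P = 462
  (2, 33) → P = 512

At the optimal vertex, 2x_1 + 8x_2 = 268 and x_2 = 33.
Solving simultaneously gives x_1 = 2, x_2 = 33.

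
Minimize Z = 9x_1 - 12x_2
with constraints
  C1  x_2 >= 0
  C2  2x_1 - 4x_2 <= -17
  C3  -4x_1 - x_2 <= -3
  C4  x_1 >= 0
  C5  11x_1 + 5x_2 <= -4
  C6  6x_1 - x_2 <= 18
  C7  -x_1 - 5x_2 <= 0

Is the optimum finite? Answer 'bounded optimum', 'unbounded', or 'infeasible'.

infeasible

The boundaries 2x_1 - 4x_2 = -17 and x_1 = 0 meet at (0, 17/4), but that point violates 11x_1 + 5x_2 ≤ -4. Every candidate vertex is excluded by some other constraint, so the feasible region is empty.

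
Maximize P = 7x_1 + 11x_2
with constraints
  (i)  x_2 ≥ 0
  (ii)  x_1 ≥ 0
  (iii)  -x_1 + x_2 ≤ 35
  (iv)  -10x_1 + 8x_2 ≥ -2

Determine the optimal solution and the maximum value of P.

x_1 = 141, x_2 = 176, maximum P = 2923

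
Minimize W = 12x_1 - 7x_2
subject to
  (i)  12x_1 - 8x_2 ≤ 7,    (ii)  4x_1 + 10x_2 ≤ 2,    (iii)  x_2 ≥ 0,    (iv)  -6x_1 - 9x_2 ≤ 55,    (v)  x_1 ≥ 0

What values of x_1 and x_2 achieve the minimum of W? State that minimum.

x_1 = 0, x_2 = 1/5, minimum W = -7/5

The binding constraints are 4x_1 + 10x_2 = 2 and x_1 = 0.
Solving simultaneously gives x_1 = 0, x_2 = 1/5.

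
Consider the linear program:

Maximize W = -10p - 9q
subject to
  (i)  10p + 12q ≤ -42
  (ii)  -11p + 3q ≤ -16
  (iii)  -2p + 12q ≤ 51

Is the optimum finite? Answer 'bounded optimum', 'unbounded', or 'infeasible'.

unbounded

From the feasible point (11/27, -311/81), moving in the direction (-3, -11) keeps every constraint satisfied while W increases without bound.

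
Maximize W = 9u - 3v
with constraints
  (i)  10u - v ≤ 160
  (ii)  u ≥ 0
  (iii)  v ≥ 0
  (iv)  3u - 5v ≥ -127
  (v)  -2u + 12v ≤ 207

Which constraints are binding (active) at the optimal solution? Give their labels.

Vertices and W = 9u - 3v:
  (16, 0) → W = 144
  (2127/118, 1195/59) → W = 11973/118
  (0, 0) → W = 0
  (0, 69/4) → W = -207/4

The maximum is at (16, 0). Substituting into each constraint, equality holds for (i) and (iii); the remaining constraints have slack.

(i) and (iii)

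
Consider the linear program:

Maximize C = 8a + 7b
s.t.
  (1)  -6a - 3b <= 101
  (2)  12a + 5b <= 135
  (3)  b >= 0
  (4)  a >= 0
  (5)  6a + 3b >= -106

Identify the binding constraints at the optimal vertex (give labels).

Feasible corners and C = 8a + 7b:
  (45/4, 0) → C = 90
  (0, 27) → C = 189
  (0, 0) → C = 0

The maximum is at (0, 27). Substituting into each constraint, equality holds for (2) and (4); the remaining constraints have slack.

(2) and (4)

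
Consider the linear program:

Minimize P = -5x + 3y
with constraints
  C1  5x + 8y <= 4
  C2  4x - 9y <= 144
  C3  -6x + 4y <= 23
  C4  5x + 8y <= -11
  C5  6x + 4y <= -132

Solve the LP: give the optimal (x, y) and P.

Extreme points and P = -5x + 3y:
  (-783/38, -478/19) → P = 1047/38
  (-306/35, -696/35) → P = -558/35
  (-155/12, -109/8) → P = 569/24

x = -306/35, y = -696/35, minimum P = -558/35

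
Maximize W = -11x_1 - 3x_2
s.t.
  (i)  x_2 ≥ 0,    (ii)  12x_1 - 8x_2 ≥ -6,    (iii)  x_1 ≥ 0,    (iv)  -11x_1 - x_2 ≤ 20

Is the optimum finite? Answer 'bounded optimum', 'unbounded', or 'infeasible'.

bounded optimum

Vertices and W = -11x_1 - 3x_2:
  (0, 0) → W = 0
  (0, 3/4) → W = -9/4
The feasible region has finitely many vertices and no improving ray; the maximum is 0 at (0, 0).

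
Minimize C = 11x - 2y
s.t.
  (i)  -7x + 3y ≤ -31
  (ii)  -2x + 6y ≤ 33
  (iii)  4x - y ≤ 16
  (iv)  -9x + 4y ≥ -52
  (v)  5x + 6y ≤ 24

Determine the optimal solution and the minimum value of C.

Vertices and C = 11x - 2y:
  (17/5, -12/5) → C = 211/5
  (-32, -85) → C = -182
  (12/7, -64/7) → C = 260/7

At the optimal vertex, -7x + 3y = -31 and -9x + 4y = -52.
Solving simultaneously gives x = -32, y = -85.

x = -32, y = -85, minimum C = -182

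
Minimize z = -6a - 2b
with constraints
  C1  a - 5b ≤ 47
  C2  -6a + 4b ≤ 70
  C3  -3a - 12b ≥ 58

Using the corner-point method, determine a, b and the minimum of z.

a = 274/27, b = -199/27, minimum z = -1246/27

Extreme points and z = -6a - 2b:
  (-269/13, -176/13) → z = 1966/13
  (274/27, -199/27) → z = -1246/27
  (-268/21, -23/14) → z = 559/7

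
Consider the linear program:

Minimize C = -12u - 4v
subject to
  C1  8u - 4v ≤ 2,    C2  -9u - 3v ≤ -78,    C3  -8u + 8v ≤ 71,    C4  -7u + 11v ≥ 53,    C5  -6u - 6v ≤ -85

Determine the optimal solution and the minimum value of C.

Corner points and C = -12u - 4v:
  (53/10, 101/10) → C = -104
  (75/8, 73/4) → C = -371/2
  (137/32, 421/32) → C = -104

u = 75/8, v = 73/4, minimum C = -371/2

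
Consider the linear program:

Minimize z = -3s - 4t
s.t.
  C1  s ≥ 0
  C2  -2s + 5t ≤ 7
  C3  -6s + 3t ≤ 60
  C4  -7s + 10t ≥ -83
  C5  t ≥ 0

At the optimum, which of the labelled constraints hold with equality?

C2 and C4

Corner points and z = -3s - 4t:
  (0, 7/5) → z = -28/5
  (0, 0) → z = 0
  (97/3, 43/3) → z = -463/3
  (83/7, 0) → z = -249/7

The minimum is at (97/3, 43/3). Substituting into each constraint, equality holds for C2 and C4; the remaining constraints have slack.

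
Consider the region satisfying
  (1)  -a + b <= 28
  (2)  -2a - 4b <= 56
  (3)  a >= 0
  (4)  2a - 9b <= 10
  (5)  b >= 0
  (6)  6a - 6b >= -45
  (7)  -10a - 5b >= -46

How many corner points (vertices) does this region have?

4

Intersecting each pair of boundary lines and keeping only the points that satisfy every inequality leaves:
  (0, 0)
  (0, 15/2)
  (23/5, 0)
  (17/30, 121/15)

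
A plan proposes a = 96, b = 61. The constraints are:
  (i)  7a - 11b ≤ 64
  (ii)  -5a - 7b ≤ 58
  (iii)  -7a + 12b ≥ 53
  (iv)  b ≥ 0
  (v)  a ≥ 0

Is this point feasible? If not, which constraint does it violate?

(i): 1 ≤ 64 ✓
(ii): -907 ≤ 58 ✓
(iii): 60 ≥ 53 ✓
(iv): 61 ≥ 0 ✓
(v): 96 ≥ 0 ✓

feasible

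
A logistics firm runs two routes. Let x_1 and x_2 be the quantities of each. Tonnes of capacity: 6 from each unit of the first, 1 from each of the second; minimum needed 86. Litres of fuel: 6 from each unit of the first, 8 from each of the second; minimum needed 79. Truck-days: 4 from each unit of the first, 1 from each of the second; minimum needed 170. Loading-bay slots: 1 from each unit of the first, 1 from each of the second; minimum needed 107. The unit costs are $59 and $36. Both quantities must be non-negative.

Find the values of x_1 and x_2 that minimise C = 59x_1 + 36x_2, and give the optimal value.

The feasible region is unbounded (it extends along (0, 1), (1, 0)), but C strictly increases along every unbounded feasible direction, so there is no improving ray and the minimum is attained at a vertex.

x_1 = 21, x_2 = 86, minimum C = 4335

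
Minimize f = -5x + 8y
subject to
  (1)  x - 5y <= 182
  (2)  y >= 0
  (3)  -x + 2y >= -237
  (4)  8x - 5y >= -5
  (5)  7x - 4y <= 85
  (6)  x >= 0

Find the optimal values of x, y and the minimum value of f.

x = 85/7, y = 0, minimum f = -425/7

The optimum lies where y = 0 and 7x - 4y = 85.
Solving simultaneously gives x = 85/7, y = 0.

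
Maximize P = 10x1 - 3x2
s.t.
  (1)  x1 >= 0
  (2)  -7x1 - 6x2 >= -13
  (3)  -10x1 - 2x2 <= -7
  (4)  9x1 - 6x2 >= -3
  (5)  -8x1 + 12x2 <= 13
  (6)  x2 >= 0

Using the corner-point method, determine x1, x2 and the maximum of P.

x1 = 13/7, x2 = 0, maximum P = 130/7

Corner points and P = 10x1 - 3x2:
  (5/8, 23/16) → P = 31/16
  (13/7, 0) → P = 130/7
  (6/13, 31/26) → P = 27/26
  (7/10, 0) → P = 7

The optimum lies where -7x1 - 6x2 = -13 and x2 = 0.
Solving simultaneously gives x1 = 13/7, x2 = 0.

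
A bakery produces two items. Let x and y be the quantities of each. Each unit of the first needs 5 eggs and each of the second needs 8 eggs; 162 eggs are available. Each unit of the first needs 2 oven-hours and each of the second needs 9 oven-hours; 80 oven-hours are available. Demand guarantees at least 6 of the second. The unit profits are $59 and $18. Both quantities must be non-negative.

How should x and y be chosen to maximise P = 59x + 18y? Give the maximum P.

Vertices and P = 59x + 18y:
  (0, 80/9) → P = 160
  (0, 6) → P = 108
  (13, 6) → P = 875

At the optimal vertex, 2x + 9y = 80 and y = 6.
Solving simultaneously gives x = 13, y = 6.

x = 13, y = 6, maximum P = 875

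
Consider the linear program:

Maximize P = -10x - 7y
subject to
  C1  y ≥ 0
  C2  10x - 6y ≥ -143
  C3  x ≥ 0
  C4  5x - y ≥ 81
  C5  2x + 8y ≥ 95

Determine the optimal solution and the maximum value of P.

x = 743/42, y = 313/42, maximum P = -3207/14

Vertices and P = -10x - 7y:
  (95/2, 0) → P = -475
  (629/20, 305/4) → P = -3393/4
  (743/42, 313/42) → P = -3207/14
The feasible region is unbounded (it extends along (3, 5), (1, 0)), but P strictly decreases along every unbounded feasible direction, so there is no improving ray and the maximum is attained at a vertex.

The binding constraints are 5x - y = 81 and 2x + 8y = 95.
Solving simultaneously gives x = 743/42, y = 313/42.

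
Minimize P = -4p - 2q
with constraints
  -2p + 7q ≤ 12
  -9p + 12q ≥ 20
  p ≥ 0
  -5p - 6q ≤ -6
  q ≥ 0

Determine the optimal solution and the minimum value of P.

Feasible corners and P = -4p - 2q:
  (4/39, 68/39) → P = -152/39
  (0, 12/7) → P = -24/7
  (0, 5/3) → P = -10/3

p = 4/39, q = 68/39, minimum P = -152/39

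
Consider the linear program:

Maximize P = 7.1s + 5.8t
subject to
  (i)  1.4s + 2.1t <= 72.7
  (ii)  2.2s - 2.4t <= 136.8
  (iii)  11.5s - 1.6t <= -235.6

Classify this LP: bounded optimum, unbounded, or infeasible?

bounded optimum

Extreme points and P = 7.1s + 5.8t:
  (-37844/2639, 116589/2639) → P = 2037619/13195
  (-228/7, -608/7) → P = -25726/35
The feasible region has finitely many vertices and no improving ray; the maximum is 2037619/13195 at (-37844/2639, 116589/2639).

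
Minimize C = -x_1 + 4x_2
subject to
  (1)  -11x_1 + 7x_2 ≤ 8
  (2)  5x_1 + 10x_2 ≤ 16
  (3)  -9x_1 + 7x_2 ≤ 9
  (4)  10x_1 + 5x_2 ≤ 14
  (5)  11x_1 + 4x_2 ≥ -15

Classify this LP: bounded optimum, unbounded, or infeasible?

unbounded

From the feasible point (32/145, 216/145), moving in the direction (4, -11) keeps every constraint satisfied while C decreases without bound.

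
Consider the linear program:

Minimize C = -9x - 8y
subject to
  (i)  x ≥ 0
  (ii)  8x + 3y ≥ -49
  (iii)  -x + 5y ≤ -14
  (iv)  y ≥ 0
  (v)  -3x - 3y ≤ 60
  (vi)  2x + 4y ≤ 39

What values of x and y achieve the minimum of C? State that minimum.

x = 39/2, y = 0, minimum C = -351/2

Extreme points and C = -9x - 8y:
  (14, 0) → C = -126
  (251/14, 11/14) → C = -2347/14
  (39/2, 0) → C = -351/2

At the optimal vertex, y = 0 and 2x + 4y = 39.
Solving simultaneously gives x = 39/2, y = 0.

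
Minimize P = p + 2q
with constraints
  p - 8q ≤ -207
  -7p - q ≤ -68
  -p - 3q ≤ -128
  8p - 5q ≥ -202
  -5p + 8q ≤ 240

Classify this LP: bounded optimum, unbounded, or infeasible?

Feasible corners and P = p + 2q:
  (403/11, 335/11) → P = 1073/11
  (304/23, 880/23) → P = 2064/23
The feasible region has finitely many vertices and no improving ray; the minimum is 2064/23 at (304/23, 880/23).

bounded optimum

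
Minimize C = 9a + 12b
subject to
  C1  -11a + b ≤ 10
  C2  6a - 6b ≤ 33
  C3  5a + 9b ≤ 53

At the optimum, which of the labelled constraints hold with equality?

Vertices and C = 9a + 12b:
  (-31/20, -141/20) → C = -1971/20
  (-37/104, 633/104) → C = 7263/104
  (205/28, 51/28) → C = 351/4

The minimum is at (-31/20, -141/20). Substituting into each constraint, equality holds for C1 and C2; the remaining constraints have slack.

C1 and C2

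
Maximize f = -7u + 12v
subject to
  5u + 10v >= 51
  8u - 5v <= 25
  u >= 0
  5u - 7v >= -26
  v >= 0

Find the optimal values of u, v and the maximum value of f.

u = 305/31, v = 333/31, maximum f = 1861/31

Vertices and f = -7u + 12v:
  (101/21, 283/105) → f = -139/105
  (97/85, 77/17) → f = 3941/85
  (305/31, 333/31) → f = 1861/31

At the optimal vertex, 8u - 5v = 25 and 5u - 7v = -26.
Solving simultaneously gives u = 305/31, v = 333/31.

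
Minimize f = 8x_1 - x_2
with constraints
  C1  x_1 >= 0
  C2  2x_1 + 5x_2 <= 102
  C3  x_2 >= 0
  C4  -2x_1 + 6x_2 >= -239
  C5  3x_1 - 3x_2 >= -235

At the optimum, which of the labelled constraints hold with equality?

Feasible corners and f = 8x_1 - x_2:
  (0, 102/5) → f = -102/5
  (0, 0) → f = 0
  (51, 0) → f = 408

The minimum is at (0, 102/5). Substituting into each constraint, equality holds for C1 and C2; the remaining constraints have slack.

C1 and C2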